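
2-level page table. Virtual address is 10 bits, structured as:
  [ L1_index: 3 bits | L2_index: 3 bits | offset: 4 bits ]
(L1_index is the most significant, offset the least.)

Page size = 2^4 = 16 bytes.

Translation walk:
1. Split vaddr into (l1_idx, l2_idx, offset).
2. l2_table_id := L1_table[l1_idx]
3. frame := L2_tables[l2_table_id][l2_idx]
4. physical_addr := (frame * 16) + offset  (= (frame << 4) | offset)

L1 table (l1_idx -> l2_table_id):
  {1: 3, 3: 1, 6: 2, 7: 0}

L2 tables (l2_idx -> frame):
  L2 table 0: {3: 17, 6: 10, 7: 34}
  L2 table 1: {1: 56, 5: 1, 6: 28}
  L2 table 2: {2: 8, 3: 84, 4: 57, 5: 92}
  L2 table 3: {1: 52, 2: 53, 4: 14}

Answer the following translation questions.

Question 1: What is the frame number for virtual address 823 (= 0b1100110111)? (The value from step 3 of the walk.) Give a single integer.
Answer: 84

Derivation:
vaddr = 823: l1_idx=6, l2_idx=3
L1[6] = 2; L2[2][3] = 84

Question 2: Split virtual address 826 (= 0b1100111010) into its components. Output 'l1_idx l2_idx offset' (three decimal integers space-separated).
vaddr = 826 = 0b1100111010
  top 3 bits -> l1_idx = 6
  next 3 bits -> l2_idx = 3
  bottom 4 bits -> offset = 10

Answer: 6 3 10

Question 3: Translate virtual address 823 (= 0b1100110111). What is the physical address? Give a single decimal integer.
vaddr = 823 = 0b1100110111
Split: l1_idx=6, l2_idx=3, offset=7
L1[6] = 2
L2[2][3] = 84
paddr = 84 * 16 + 7 = 1351

Answer: 1351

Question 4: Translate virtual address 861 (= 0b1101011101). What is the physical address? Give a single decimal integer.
vaddr = 861 = 0b1101011101
Split: l1_idx=6, l2_idx=5, offset=13
L1[6] = 2
L2[2][5] = 92
paddr = 92 * 16 + 13 = 1485

Answer: 1485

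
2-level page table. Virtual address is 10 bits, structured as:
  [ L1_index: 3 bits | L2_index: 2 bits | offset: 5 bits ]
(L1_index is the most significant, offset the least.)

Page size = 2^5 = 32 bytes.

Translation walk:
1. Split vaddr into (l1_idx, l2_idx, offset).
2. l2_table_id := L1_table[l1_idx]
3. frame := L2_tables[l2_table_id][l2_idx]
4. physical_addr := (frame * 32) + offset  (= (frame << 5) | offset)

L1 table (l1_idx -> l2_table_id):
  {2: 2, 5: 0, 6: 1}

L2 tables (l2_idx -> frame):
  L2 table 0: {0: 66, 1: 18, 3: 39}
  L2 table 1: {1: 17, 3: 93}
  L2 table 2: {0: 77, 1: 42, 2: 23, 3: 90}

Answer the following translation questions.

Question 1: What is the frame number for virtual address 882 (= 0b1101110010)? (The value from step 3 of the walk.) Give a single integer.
Answer: 93

Derivation:
vaddr = 882: l1_idx=6, l2_idx=3
L1[6] = 1; L2[1][3] = 93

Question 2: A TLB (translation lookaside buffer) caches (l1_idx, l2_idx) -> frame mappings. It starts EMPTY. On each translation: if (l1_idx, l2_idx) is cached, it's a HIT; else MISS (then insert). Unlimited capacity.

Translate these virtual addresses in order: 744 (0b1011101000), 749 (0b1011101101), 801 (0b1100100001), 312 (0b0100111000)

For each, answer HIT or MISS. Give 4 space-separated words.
vaddr=744: (5,3) not in TLB -> MISS, insert
vaddr=749: (5,3) in TLB -> HIT
vaddr=801: (6,1) not in TLB -> MISS, insert
vaddr=312: (2,1) not in TLB -> MISS, insert

Answer: MISS HIT MISS MISS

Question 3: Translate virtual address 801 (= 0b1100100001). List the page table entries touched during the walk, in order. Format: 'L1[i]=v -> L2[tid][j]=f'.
Answer: L1[6]=1 -> L2[1][1]=17

Derivation:
vaddr = 801 = 0b1100100001
Split: l1_idx=6, l2_idx=1, offset=1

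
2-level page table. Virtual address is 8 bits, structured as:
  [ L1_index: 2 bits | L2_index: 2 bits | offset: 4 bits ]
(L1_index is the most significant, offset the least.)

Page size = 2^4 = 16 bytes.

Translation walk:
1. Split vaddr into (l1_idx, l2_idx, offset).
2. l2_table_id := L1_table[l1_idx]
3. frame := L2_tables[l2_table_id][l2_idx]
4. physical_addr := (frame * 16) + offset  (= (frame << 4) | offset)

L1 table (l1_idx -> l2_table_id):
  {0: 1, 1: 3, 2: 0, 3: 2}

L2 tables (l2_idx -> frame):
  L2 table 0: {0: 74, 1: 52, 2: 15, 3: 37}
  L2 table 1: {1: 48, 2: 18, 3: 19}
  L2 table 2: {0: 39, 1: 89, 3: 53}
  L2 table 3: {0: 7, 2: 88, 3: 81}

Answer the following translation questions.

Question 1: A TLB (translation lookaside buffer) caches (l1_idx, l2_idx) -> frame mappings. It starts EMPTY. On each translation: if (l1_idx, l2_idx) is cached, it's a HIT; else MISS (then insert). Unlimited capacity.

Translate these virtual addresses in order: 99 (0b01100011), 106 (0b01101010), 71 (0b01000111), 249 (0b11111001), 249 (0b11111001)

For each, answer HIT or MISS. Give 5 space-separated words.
Answer: MISS HIT MISS MISS HIT

Derivation:
vaddr=99: (1,2) not in TLB -> MISS, insert
vaddr=106: (1,2) in TLB -> HIT
vaddr=71: (1,0) not in TLB -> MISS, insert
vaddr=249: (3,3) not in TLB -> MISS, insert
vaddr=249: (3,3) in TLB -> HIT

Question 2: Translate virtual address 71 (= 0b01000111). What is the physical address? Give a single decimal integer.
vaddr = 71 = 0b01000111
Split: l1_idx=1, l2_idx=0, offset=7
L1[1] = 3
L2[3][0] = 7
paddr = 7 * 16 + 7 = 119

Answer: 119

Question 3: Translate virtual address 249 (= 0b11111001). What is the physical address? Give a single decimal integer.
vaddr = 249 = 0b11111001
Split: l1_idx=3, l2_idx=3, offset=9
L1[3] = 2
L2[2][3] = 53
paddr = 53 * 16 + 9 = 857

Answer: 857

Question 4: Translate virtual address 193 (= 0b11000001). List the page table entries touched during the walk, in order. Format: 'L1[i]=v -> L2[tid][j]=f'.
Answer: L1[3]=2 -> L2[2][0]=39

Derivation:
vaddr = 193 = 0b11000001
Split: l1_idx=3, l2_idx=0, offset=1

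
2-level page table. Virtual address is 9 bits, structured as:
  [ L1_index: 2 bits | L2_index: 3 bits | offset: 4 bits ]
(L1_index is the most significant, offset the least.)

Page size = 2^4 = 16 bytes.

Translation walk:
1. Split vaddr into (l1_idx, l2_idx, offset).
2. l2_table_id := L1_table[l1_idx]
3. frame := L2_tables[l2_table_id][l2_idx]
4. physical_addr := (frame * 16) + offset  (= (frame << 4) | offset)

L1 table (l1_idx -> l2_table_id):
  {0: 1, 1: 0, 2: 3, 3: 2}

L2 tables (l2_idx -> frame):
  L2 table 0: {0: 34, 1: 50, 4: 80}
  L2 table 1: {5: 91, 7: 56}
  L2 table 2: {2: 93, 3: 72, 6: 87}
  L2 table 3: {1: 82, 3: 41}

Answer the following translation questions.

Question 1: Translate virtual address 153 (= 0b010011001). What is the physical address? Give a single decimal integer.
Answer: 809

Derivation:
vaddr = 153 = 0b010011001
Split: l1_idx=1, l2_idx=1, offset=9
L1[1] = 0
L2[0][1] = 50
paddr = 50 * 16 + 9 = 809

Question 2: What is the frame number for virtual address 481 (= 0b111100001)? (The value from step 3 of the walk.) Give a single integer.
Answer: 87

Derivation:
vaddr = 481: l1_idx=3, l2_idx=6
L1[3] = 2; L2[2][6] = 87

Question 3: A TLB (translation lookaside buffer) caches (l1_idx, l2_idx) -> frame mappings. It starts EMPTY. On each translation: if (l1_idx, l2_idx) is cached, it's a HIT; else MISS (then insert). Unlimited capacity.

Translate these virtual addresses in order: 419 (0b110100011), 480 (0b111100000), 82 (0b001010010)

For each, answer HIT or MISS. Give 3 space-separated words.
Answer: MISS MISS MISS

Derivation:
vaddr=419: (3,2) not in TLB -> MISS, insert
vaddr=480: (3,6) not in TLB -> MISS, insert
vaddr=82: (0,5) not in TLB -> MISS, insert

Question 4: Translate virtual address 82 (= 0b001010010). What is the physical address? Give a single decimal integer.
Answer: 1458

Derivation:
vaddr = 82 = 0b001010010
Split: l1_idx=0, l2_idx=5, offset=2
L1[0] = 1
L2[1][5] = 91
paddr = 91 * 16 + 2 = 1458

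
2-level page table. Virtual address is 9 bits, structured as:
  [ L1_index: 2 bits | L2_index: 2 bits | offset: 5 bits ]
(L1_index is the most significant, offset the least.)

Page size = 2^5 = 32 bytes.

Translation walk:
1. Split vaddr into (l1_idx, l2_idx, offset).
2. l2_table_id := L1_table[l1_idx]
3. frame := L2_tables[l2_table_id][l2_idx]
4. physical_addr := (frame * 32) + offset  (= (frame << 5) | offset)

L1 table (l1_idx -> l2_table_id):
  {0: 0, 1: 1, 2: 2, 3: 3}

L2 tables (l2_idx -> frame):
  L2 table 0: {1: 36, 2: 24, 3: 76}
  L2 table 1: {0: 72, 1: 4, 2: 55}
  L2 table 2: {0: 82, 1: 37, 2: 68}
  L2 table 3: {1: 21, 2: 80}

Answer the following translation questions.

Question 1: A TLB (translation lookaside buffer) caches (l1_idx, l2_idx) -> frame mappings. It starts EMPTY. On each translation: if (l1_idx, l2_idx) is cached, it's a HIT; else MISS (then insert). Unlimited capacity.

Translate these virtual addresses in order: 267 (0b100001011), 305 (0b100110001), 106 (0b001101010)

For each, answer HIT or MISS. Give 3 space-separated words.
vaddr=267: (2,0) not in TLB -> MISS, insert
vaddr=305: (2,1) not in TLB -> MISS, insert
vaddr=106: (0,3) not in TLB -> MISS, insert

Answer: MISS MISS MISS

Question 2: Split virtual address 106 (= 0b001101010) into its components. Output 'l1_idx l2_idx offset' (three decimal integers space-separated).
vaddr = 106 = 0b001101010
  top 2 bits -> l1_idx = 0
  next 2 bits -> l2_idx = 3
  bottom 5 bits -> offset = 10

Answer: 0 3 10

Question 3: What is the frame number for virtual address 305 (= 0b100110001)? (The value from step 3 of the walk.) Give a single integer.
vaddr = 305: l1_idx=2, l2_idx=1
L1[2] = 2; L2[2][1] = 37

Answer: 37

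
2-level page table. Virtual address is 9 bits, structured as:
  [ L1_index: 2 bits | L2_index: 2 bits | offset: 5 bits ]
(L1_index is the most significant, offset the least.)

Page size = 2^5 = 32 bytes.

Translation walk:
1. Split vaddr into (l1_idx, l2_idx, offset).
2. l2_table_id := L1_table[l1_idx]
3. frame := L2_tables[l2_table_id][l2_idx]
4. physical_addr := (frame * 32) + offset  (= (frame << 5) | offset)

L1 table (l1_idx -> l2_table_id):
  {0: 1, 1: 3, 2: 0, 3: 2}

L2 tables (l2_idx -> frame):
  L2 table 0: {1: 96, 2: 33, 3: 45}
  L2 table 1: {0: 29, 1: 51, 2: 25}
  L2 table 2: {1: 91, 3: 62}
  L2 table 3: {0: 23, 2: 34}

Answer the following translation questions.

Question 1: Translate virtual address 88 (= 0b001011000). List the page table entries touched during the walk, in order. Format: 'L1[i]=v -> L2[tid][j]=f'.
Answer: L1[0]=1 -> L2[1][2]=25

Derivation:
vaddr = 88 = 0b001011000
Split: l1_idx=0, l2_idx=2, offset=24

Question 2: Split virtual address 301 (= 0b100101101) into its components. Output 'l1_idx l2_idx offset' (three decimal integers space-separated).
vaddr = 301 = 0b100101101
  top 2 bits -> l1_idx = 2
  next 2 bits -> l2_idx = 1
  bottom 5 bits -> offset = 13

Answer: 2 1 13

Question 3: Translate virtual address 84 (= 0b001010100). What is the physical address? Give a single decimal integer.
Answer: 820

Derivation:
vaddr = 84 = 0b001010100
Split: l1_idx=0, l2_idx=2, offset=20
L1[0] = 1
L2[1][2] = 25
paddr = 25 * 32 + 20 = 820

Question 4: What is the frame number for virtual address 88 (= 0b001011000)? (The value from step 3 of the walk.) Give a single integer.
vaddr = 88: l1_idx=0, l2_idx=2
L1[0] = 1; L2[1][2] = 25

Answer: 25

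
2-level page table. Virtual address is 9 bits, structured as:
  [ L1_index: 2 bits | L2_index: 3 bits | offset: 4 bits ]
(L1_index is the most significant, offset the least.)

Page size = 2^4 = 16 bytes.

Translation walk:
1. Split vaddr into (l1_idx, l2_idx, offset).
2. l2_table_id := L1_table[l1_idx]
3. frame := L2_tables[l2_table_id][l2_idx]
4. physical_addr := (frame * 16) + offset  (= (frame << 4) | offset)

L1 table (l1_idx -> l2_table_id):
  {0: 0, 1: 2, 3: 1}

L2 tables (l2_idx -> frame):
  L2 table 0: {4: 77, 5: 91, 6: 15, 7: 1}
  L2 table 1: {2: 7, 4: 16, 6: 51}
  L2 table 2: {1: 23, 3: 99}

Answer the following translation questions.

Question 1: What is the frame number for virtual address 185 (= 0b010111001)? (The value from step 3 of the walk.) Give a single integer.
Answer: 99

Derivation:
vaddr = 185: l1_idx=1, l2_idx=3
L1[1] = 2; L2[2][3] = 99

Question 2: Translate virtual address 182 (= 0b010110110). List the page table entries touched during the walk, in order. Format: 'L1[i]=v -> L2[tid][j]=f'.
Answer: L1[1]=2 -> L2[2][3]=99

Derivation:
vaddr = 182 = 0b010110110
Split: l1_idx=1, l2_idx=3, offset=6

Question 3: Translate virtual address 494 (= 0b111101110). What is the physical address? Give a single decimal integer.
Answer: 830

Derivation:
vaddr = 494 = 0b111101110
Split: l1_idx=3, l2_idx=6, offset=14
L1[3] = 1
L2[1][6] = 51
paddr = 51 * 16 + 14 = 830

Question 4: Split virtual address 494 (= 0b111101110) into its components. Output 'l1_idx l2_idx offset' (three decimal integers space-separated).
vaddr = 494 = 0b111101110
  top 2 bits -> l1_idx = 3
  next 3 bits -> l2_idx = 6
  bottom 4 bits -> offset = 14

Answer: 3 6 14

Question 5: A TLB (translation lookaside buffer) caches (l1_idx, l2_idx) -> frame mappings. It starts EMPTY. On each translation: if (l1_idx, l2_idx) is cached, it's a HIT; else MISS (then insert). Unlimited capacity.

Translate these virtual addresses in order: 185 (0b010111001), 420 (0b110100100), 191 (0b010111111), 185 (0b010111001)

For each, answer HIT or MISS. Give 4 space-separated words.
vaddr=185: (1,3) not in TLB -> MISS, insert
vaddr=420: (3,2) not in TLB -> MISS, insert
vaddr=191: (1,3) in TLB -> HIT
vaddr=185: (1,3) in TLB -> HIT

Answer: MISS MISS HIT HIT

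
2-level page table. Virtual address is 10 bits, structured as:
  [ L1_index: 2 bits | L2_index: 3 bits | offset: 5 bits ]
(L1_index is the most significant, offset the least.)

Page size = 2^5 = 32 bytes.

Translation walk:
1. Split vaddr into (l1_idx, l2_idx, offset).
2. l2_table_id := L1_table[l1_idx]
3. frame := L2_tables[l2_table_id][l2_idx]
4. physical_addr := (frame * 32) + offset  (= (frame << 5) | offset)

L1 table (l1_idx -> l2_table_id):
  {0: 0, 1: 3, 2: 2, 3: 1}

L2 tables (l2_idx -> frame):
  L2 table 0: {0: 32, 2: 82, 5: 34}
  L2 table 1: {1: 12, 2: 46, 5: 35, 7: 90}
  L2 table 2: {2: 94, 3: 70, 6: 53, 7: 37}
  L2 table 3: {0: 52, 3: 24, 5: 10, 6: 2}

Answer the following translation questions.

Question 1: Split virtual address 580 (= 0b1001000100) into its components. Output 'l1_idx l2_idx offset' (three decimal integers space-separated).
vaddr = 580 = 0b1001000100
  top 2 bits -> l1_idx = 2
  next 3 bits -> l2_idx = 2
  bottom 5 bits -> offset = 4

Answer: 2 2 4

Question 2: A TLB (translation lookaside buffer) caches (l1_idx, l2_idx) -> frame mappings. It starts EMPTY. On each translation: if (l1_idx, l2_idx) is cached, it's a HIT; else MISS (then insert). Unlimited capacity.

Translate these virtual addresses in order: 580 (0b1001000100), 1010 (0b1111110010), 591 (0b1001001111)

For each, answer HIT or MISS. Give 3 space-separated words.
Answer: MISS MISS HIT

Derivation:
vaddr=580: (2,2) not in TLB -> MISS, insert
vaddr=1010: (3,7) not in TLB -> MISS, insert
vaddr=591: (2,2) in TLB -> HIT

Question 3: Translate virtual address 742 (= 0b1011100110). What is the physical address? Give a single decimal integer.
Answer: 1190

Derivation:
vaddr = 742 = 0b1011100110
Split: l1_idx=2, l2_idx=7, offset=6
L1[2] = 2
L2[2][7] = 37
paddr = 37 * 32 + 6 = 1190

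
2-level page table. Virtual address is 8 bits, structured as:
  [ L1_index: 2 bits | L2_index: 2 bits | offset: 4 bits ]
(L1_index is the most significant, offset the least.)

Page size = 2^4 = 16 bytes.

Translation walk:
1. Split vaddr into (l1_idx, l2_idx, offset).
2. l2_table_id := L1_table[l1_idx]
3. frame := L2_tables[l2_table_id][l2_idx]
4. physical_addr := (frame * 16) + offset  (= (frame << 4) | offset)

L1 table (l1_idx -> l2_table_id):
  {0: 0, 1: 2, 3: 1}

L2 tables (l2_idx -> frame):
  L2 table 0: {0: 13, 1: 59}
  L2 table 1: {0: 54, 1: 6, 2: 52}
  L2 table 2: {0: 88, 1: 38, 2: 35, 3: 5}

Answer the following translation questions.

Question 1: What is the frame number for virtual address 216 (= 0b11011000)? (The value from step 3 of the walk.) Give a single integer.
Answer: 6

Derivation:
vaddr = 216: l1_idx=3, l2_idx=1
L1[3] = 1; L2[1][1] = 6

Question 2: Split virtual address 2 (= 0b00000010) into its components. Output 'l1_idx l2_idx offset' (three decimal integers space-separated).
vaddr = 2 = 0b00000010
  top 2 bits -> l1_idx = 0
  next 2 bits -> l2_idx = 0
  bottom 4 bits -> offset = 2

Answer: 0 0 2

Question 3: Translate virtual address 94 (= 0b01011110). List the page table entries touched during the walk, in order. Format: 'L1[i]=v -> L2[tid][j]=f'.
Answer: L1[1]=2 -> L2[2][1]=38

Derivation:
vaddr = 94 = 0b01011110
Split: l1_idx=1, l2_idx=1, offset=14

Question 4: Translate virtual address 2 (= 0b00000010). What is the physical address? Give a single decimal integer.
Answer: 210

Derivation:
vaddr = 2 = 0b00000010
Split: l1_idx=0, l2_idx=0, offset=2
L1[0] = 0
L2[0][0] = 13
paddr = 13 * 16 + 2 = 210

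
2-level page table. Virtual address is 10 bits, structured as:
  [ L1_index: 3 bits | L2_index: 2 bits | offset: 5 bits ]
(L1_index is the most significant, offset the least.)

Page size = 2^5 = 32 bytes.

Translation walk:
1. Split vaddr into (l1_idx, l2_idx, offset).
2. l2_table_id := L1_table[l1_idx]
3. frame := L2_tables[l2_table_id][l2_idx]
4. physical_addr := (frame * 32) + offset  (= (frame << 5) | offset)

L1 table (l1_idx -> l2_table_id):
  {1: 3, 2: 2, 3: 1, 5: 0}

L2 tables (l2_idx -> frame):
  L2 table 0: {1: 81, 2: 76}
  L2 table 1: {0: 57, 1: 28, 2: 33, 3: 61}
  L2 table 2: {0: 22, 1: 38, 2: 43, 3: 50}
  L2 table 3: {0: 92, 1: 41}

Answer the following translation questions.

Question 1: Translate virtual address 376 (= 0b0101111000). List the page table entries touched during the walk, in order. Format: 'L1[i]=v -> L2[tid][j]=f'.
vaddr = 376 = 0b0101111000
Split: l1_idx=2, l2_idx=3, offset=24

Answer: L1[2]=2 -> L2[2][3]=50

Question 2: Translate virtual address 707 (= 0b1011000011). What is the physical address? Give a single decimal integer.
vaddr = 707 = 0b1011000011
Split: l1_idx=5, l2_idx=2, offset=3
L1[5] = 0
L2[0][2] = 76
paddr = 76 * 32 + 3 = 2435

Answer: 2435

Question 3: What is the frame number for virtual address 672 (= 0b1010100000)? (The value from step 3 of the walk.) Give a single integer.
Answer: 81

Derivation:
vaddr = 672: l1_idx=5, l2_idx=1
L1[5] = 0; L2[0][1] = 81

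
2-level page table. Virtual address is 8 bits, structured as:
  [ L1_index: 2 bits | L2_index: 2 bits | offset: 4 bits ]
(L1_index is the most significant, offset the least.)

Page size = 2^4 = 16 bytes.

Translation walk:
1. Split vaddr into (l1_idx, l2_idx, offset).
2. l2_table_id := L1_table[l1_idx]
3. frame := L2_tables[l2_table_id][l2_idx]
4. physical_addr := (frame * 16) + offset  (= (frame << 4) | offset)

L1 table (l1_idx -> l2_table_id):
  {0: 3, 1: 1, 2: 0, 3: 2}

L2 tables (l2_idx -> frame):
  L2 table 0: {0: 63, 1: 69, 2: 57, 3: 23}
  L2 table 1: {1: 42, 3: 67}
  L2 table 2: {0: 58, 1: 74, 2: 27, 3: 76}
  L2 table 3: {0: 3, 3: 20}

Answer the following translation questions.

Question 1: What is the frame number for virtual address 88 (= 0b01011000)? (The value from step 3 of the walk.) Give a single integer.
Answer: 42

Derivation:
vaddr = 88: l1_idx=1, l2_idx=1
L1[1] = 1; L2[1][1] = 42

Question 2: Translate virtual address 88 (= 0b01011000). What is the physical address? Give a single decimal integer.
vaddr = 88 = 0b01011000
Split: l1_idx=1, l2_idx=1, offset=8
L1[1] = 1
L2[1][1] = 42
paddr = 42 * 16 + 8 = 680

Answer: 680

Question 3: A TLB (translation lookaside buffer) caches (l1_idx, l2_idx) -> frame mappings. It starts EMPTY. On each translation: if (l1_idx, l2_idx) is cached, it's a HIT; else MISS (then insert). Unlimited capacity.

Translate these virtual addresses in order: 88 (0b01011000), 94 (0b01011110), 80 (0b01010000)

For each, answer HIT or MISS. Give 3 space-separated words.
Answer: MISS HIT HIT

Derivation:
vaddr=88: (1,1) not in TLB -> MISS, insert
vaddr=94: (1,1) in TLB -> HIT
vaddr=80: (1,1) in TLB -> HIT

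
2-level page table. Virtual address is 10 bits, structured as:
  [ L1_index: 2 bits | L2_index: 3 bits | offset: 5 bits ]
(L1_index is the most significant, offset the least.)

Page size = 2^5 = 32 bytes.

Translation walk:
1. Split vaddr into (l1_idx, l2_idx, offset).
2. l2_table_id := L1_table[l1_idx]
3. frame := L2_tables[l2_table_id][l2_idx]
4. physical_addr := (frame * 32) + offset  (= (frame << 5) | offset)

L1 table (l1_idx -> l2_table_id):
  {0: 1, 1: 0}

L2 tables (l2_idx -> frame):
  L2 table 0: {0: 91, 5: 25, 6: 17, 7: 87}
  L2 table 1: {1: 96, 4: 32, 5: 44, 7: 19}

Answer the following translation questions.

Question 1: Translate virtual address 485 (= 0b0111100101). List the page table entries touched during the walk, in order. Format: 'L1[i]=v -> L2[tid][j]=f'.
Answer: L1[1]=0 -> L2[0][7]=87

Derivation:
vaddr = 485 = 0b0111100101
Split: l1_idx=1, l2_idx=7, offset=5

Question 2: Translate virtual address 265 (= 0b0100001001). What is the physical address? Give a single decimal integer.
vaddr = 265 = 0b0100001001
Split: l1_idx=1, l2_idx=0, offset=9
L1[1] = 0
L2[0][0] = 91
paddr = 91 * 32 + 9 = 2921

Answer: 2921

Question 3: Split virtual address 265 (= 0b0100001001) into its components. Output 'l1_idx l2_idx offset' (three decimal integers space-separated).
vaddr = 265 = 0b0100001001
  top 2 bits -> l1_idx = 1
  next 3 bits -> l2_idx = 0
  bottom 5 bits -> offset = 9

Answer: 1 0 9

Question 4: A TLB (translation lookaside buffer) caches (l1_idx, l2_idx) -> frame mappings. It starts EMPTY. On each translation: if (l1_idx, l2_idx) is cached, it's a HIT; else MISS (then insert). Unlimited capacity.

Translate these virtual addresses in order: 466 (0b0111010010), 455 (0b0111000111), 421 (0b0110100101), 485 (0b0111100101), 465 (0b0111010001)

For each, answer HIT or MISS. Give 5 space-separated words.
Answer: MISS HIT MISS MISS HIT

Derivation:
vaddr=466: (1,6) not in TLB -> MISS, insert
vaddr=455: (1,6) in TLB -> HIT
vaddr=421: (1,5) not in TLB -> MISS, insert
vaddr=485: (1,7) not in TLB -> MISS, insert
vaddr=465: (1,6) in TLB -> HIT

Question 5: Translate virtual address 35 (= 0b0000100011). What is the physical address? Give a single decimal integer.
Answer: 3075

Derivation:
vaddr = 35 = 0b0000100011
Split: l1_idx=0, l2_idx=1, offset=3
L1[0] = 1
L2[1][1] = 96
paddr = 96 * 32 + 3 = 3075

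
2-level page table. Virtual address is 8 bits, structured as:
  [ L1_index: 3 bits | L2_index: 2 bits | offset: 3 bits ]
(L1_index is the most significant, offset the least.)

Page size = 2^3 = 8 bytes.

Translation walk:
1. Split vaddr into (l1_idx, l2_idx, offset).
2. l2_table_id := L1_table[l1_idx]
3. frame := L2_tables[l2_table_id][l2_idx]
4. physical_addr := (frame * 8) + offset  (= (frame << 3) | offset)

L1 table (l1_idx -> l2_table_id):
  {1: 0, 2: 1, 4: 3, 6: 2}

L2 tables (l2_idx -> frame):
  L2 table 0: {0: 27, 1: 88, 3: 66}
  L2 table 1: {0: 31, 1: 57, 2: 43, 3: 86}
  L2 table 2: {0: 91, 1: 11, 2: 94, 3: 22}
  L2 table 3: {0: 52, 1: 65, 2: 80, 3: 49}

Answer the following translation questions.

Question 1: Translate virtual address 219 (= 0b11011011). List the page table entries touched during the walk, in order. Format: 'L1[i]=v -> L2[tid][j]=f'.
Answer: L1[6]=2 -> L2[2][3]=22

Derivation:
vaddr = 219 = 0b11011011
Split: l1_idx=6, l2_idx=3, offset=3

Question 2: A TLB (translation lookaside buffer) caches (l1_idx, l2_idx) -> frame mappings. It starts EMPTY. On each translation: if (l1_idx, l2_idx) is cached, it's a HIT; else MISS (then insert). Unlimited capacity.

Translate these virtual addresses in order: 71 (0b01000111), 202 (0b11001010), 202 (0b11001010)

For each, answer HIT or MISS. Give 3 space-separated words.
vaddr=71: (2,0) not in TLB -> MISS, insert
vaddr=202: (6,1) not in TLB -> MISS, insert
vaddr=202: (6,1) in TLB -> HIT

Answer: MISS MISS HIT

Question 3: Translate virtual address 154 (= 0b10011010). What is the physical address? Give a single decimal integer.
vaddr = 154 = 0b10011010
Split: l1_idx=4, l2_idx=3, offset=2
L1[4] = 3
L2[3][3] = 49
paddr = 49 * 8 + 2 = 394

Answer: 394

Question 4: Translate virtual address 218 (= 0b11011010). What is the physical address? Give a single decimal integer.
Answer: 178

Derivation:
vaddr = 218 = 0b11011010
Split: l1_idx=6, l2_idx=3, offset=2
L1[6] = 2
L2[2][3] = 22
paddr = 22 * 8 + 2 = 178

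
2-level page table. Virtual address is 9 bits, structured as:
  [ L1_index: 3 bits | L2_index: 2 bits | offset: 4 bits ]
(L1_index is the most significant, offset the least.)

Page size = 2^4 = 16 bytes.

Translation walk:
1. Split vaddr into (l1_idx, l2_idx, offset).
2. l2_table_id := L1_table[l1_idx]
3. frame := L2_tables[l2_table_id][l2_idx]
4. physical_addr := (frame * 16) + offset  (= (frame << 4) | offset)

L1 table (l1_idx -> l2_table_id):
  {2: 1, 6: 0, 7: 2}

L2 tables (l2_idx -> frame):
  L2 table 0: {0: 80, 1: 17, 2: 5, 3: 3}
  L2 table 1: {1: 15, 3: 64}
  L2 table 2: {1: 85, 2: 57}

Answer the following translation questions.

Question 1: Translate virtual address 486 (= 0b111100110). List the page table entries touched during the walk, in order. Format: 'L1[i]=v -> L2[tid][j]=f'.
vaddr = 486 = 0b111100110
Split: l1_idx=7, l2_idx=2, offset=6

Answer: L1[7]=2 -> L2[2][2]=57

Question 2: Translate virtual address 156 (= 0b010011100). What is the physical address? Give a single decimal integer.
Answer: 252

Derivation:
vaddr = 156 = 0b010011100
Split: l1_idx=2, l2_idx=1, offset=12
L1[2] = 1
L2[1][1] = 15
paddr = 15 * 16 + 12 = 252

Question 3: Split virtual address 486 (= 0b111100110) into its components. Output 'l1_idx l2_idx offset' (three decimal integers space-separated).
Answer: 7 2 6

Derivation:
vaddr = 486 = 0b111100110
  top 3 bits -> l1_idx = 7
  next 2 bits -> l2_idx = 2
  bottom 4 bits -> offset = 6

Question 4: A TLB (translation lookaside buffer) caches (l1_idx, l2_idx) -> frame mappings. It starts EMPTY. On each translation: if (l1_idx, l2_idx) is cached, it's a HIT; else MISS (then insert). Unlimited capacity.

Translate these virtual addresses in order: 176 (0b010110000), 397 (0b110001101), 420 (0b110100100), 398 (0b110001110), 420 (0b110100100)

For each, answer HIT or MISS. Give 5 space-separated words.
vaddr=176: (2,3) not in TLB -> MISS, insert
vaddr=397: (6,0) not in TLB -> MISS, insert
vaddr=420: (6,2) not in TLB -> MISS, insert
vaddr=398: (6,0) in TLB -> HIT
vaddr=420: (6,2) in TLB -> HIT

Answer: MISS MISS MISS HIT HIT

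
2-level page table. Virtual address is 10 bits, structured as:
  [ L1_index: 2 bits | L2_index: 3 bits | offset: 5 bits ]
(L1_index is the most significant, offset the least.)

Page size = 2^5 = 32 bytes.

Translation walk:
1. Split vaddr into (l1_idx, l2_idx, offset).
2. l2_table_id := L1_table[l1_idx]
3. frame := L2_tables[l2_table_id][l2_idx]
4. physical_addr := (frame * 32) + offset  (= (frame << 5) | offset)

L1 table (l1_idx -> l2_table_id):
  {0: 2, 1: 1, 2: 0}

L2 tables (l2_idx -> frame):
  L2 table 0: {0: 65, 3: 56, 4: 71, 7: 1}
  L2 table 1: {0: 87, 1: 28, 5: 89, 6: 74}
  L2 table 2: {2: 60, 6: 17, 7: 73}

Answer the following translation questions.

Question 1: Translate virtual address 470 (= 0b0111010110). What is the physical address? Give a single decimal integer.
vaddr = 470 = 0b0111010110
Split: l1_idx=1, l2_idx=6, offset=22
L1[1] = 1
L2[1][6] = 74
paddr = 74 * 32 + 22 = 2390

Answer: 2390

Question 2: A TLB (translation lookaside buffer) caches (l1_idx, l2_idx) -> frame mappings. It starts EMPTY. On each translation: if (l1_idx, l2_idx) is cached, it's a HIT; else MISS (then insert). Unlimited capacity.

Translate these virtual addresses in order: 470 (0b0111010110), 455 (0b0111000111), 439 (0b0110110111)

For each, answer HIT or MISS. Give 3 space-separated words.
Answer: MISS HIT MISS

Derivation:
vaddr=470: (1,6) not in TLB -> MISS, insert
vaddr=455: (1,6) in TLB -> HIT
vaddr=439: (1,5) not in TLB -> MISS, insert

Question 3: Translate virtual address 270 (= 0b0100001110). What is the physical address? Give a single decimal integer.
vaddr = 270 = 0b0100001110
Split: l1_idx=1, l2_idx=0, offset=14
L1[1] = 1
L2[1][0] = 87
paddr = 87 * 32 + 14 = 2798

Answer: 2798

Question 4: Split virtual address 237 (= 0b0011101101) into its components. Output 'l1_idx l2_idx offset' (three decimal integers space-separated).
Answer: 0 7 13

Derivation:
vaddr = 237 = 0b0011101101
  top 2 bits -> l1_idx = 0
  next 3 bits -> l2_idx = 7
  bottom 5 bits -> offset = 13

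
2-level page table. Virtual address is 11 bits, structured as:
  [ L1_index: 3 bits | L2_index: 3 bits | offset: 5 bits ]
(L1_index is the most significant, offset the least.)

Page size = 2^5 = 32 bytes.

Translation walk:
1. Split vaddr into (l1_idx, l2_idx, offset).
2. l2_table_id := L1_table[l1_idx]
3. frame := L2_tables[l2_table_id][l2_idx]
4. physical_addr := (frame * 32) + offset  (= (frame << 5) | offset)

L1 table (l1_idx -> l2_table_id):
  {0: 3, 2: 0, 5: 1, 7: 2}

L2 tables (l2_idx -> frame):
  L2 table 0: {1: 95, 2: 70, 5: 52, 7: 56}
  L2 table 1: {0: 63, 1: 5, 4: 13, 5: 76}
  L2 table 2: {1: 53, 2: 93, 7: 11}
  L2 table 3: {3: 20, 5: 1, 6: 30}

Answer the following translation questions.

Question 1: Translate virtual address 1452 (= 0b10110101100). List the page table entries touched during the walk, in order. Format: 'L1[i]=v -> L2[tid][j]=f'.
vaddr = 1452 = 0b10110101100
Split: l1_idx=5, l2_idx=5, offset=12

Answer: L1[5]=1 -> L2[1][5]=76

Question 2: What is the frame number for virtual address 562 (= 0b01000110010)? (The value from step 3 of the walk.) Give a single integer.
vaddr = 562: l1_idx=2, l2_idx=1
L1[2] = 0; L2[0][1] = 95

Answer: 95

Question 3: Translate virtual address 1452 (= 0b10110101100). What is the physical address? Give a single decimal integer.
Answer: 2444

Derivation:
vaddr = 1452 = 0b10110101100
Split: l1_idx=5, l2_idx=5, offset=12
L1[5] = 1
L2[1][5] = 76
paddr = 76 * 32 + 12 = 2444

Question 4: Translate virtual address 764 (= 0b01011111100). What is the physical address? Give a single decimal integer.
Answer: 1820

Derivation:
vaddr = 764 = 0b01011111100
Split: l1_idx=2, l2_idx=7, offset=28
L1[2] = 0
L2[0][7] = 56
paddr = 56 * 32 + 28 = 1820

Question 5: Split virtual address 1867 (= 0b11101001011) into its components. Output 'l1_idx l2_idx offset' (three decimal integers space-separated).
Answer: 7 2 11

Derivation:
vaddr = 1867 = 0b11101001011
  top 3 bits -> l1_idx = 7
  next 3 bits -> l2_idx = 2
  bottom 5 bits -> offset = 11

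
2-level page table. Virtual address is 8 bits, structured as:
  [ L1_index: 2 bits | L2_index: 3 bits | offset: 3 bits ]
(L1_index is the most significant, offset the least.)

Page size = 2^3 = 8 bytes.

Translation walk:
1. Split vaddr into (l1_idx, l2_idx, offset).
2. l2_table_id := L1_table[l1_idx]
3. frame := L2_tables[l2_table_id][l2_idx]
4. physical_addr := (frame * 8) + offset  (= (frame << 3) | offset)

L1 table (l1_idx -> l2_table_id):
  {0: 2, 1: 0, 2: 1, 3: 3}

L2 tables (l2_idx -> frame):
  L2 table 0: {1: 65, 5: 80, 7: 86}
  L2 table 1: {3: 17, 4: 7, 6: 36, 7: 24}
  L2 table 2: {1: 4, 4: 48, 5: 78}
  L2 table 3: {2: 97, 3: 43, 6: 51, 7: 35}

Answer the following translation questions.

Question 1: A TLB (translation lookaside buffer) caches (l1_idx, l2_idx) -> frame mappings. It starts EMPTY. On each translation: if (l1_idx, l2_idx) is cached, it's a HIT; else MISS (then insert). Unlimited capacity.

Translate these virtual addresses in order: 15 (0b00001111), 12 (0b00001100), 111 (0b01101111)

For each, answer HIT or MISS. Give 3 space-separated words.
Answer: MISS HIT MISS

Derivation:
vaddr=15: (0,1) not in TLB -> MISS, insert
vaddr=12: (0,1) in TLB -> HIT
vaddr=111: (1,5) not in TLB -> MISS, insert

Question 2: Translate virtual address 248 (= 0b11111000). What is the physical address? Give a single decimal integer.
vaddr = 248 = 0b11111000
Split: l1_idx=3, l2_idx=7, offset=0
L1[3] = 3
L2[3][7] = 35
paddr = 35 * 8 + 0 = 280

Answer: 280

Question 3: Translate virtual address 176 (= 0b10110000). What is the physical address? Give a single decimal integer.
vaddr = 176 = 0b10110000
Split: l1_idx=2, l2_idx=6, offset=0
L1[2] = 1
L2[1][6] = 36
paddr = 36 * 8 + 0 = 288

Answer: 288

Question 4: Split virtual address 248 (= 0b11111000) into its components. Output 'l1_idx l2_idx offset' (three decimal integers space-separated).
vaddr = 248 = 0b11111000
  top 2 bits -> l1_idx = 3
  next 3 bits -> l2_idx = 7
  bottom 3 bits -> offset = 0

Answer: 3 7 0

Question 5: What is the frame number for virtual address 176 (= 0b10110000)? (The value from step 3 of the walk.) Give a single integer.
vaddr = 176: l1_idx=2, l2_idx=6
L1[2] = 1; L2[1][6] = 36

Answer: 36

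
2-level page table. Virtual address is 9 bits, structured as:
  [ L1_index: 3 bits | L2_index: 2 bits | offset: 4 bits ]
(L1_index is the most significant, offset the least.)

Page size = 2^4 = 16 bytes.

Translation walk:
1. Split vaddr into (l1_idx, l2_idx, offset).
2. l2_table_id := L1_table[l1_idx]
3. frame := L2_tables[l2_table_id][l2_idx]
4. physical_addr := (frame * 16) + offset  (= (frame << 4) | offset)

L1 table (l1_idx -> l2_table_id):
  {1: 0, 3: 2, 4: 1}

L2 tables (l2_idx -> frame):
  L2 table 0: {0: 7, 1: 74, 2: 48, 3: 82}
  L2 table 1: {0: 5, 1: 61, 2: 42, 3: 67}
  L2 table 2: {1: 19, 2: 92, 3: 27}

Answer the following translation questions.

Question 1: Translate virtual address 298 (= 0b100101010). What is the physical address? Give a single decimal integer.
vaddr = 298 = 0b100101010
Split: l1_idx=4, l2_idx=2, offset=10
L1[4] = 1
L2[1][2] = 42
paddr = 42 * 16 + 10 = 682

Answer: 682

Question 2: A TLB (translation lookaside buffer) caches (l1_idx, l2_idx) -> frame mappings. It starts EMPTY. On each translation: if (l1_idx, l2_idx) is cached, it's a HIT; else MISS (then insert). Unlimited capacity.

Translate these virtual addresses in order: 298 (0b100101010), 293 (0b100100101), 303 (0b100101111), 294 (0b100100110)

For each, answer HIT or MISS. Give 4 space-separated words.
Answer: MISS HIT HIT HIT

Derivation:
vaddr=298: (4,2) not in TLB -> MISS, insert
vaddr=293: (4,2) in TLB -> HIT
vaddr=303: (4,2) in TLB -> HIT
vaddr=294: (4,2) in TLB -> HIT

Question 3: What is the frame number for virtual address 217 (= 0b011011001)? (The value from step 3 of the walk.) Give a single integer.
vaddr = 217: l1_idx=3, l2_idx=1
L1[3] = 2; L2[2][1] = 19

Answer: 19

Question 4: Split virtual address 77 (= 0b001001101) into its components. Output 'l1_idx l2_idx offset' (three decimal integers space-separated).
vaddr = 77 = 0b001001101
  top 3 bits -> l1_idx = 1
  next 2 bits -> l2_idx = 0
  bottom 4 bits -> offset = 13

Answer: 1 0 13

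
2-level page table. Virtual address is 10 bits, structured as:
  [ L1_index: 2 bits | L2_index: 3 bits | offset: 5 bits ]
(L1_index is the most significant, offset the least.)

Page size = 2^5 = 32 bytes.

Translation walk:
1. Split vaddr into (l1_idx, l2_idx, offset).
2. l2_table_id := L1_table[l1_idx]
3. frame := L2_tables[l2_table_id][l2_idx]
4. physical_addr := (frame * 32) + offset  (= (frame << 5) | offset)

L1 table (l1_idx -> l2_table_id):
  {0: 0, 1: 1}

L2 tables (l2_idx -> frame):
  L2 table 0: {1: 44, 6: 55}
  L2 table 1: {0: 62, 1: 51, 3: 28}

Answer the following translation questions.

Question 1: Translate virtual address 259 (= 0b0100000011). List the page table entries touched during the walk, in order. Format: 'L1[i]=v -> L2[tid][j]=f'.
Answer: L1[1]=1 -> L2[1][0]=62

Derivation:
vaddr = 259 = 0b0100000011
Split: l1_idx=1, l2_idx=0, offset=3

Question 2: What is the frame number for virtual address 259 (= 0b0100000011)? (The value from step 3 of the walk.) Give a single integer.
Answer: 62

Derivation:
vaddr = 259: l1_idx=1, l2_idx=0
L1[1] = 1; L2[1][0] = 62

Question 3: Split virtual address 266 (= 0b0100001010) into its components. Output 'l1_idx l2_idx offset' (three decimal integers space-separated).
Answer: 1 0 10

Derivation:
vaddr = 266 = 0b0100001010
  top 2 bits -> l1_idx = 1
  next 3 bits -> l2_idx = 0
  bottom 5 bits -> offset = 10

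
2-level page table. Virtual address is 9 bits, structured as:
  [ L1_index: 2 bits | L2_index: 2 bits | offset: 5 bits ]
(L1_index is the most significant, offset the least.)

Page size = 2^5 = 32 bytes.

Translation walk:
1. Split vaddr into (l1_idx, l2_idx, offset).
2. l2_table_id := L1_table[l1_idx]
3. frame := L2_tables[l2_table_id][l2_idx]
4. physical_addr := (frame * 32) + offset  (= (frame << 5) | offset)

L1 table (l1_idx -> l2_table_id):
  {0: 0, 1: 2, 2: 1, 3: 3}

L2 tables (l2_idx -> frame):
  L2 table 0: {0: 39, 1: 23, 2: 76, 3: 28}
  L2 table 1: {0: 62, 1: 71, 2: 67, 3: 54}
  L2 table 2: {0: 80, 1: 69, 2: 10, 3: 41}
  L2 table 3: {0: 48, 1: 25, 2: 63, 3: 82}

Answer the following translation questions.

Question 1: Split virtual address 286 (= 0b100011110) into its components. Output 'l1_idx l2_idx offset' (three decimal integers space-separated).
Answer: 2 0 30

Derivation:
vaddr = 286 = 0b100011110
  top 2 bits -> l1_idx = 2
  next 2 bits -> l2_idx = 0
  bottom 5 bits -> offset = 30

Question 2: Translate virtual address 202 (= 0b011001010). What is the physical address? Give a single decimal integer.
vaddr = 202 = 0b011001010
Split: l1_idx=1, l2_idx=2, offset=10
L1[1] = 2
L2[2][2] = 10
paddr = 10 * 32 + 10 = 330

Answer: 330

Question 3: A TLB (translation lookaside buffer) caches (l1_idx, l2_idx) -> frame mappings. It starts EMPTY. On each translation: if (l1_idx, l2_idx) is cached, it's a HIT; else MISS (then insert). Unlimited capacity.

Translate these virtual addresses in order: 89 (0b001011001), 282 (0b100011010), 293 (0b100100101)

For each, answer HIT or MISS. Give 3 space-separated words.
vaddr=89: (0,2) not in TLB -> MISS, insert
vaddr=282: (2,0) not in TLB -> MISS, insert
vaddr=293: (2,1) not in TLB -> MISS, insert

Answer: MISS MISS MISS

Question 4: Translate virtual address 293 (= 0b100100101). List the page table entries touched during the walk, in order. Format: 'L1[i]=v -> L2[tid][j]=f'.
Answer: L1[2]=1 -> L2[1][1]=71

Derivation:
vaddr = 293 = 0b100100101
Split: l1_idx=2, l2_idx=1, offset=5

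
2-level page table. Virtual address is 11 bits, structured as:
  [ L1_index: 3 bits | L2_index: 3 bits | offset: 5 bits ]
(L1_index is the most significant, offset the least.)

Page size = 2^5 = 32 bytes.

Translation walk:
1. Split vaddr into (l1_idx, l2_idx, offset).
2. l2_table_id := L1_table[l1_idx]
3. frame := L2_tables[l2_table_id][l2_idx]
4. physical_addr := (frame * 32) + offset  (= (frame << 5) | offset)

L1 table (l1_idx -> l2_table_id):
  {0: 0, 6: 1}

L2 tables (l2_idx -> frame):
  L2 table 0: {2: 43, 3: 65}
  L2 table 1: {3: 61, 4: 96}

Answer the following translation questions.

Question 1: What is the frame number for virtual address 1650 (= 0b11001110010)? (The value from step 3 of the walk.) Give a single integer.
vaddr = 1650: l1_idx=6, l2_idx=3
L1[6] = 1; L2[1][3] = 61

Answer: 61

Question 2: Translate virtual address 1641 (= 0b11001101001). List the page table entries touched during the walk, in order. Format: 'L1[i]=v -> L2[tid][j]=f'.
vaddr = 1641 = 0b11001101001
Split: l1_idx=6, l2_idx=3, offset=9

Answer: L1[6]=1 -> L2[1][3]=61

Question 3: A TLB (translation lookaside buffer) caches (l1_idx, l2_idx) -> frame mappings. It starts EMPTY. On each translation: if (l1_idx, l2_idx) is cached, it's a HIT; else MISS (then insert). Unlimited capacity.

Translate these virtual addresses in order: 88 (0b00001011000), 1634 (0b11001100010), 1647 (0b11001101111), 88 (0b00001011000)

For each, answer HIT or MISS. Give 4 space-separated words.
Answer: MISS MISS HIT HIT

Derivation:
vaddr=88: (0,2) not in TLB -> MISS, insert
vaddr=1634: (6,3) not in TLB -> MISS, insert
vaddr=1647: (6,3) in TLB -> HIT
vaddr=88: (0,2) in TLB -> HIT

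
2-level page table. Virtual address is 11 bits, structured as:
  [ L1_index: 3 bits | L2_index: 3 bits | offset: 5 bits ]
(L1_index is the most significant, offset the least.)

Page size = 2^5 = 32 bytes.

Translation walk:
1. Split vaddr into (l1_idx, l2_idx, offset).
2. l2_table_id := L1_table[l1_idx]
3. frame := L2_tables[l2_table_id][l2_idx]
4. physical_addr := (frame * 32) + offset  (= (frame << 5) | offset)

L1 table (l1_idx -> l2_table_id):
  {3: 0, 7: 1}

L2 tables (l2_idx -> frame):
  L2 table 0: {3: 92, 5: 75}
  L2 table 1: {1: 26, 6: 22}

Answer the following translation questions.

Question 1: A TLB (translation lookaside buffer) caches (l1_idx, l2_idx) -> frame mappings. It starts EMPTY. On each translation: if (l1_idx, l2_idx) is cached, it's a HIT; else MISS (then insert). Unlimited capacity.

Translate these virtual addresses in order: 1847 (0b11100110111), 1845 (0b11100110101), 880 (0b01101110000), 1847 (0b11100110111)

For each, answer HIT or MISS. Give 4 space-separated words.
Answer: MISS HIT MISS HIT

Derivation:
vaddr=1847: (7,1) not in TLB -> MISS, insert
vaddr=1845: (7,1) in TLB -> HIT
vaddr=880: (3,3) not in TLB -> MISS, insert
vaddr=1847: (7,1) in TLB -> HIT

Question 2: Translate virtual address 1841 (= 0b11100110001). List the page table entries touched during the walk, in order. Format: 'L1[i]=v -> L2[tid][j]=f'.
vaddr = 1841 = 0b11100110001
Split: l1_idx=7, l2_idx=1, offset=17

Answer: L1[7]=1 -> L2[1][1]=26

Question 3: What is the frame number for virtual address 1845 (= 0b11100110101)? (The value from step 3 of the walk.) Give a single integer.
Answer: 26

Derivation:
vaddr = 1845: l1_idx=7, l2_idx=1
L1[7] = 1; L2[1][1] = 26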